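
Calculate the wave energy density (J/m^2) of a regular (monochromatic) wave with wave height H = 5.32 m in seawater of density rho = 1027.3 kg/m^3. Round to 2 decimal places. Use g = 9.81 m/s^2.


E = (1/8) * rho * g * H^2
E = (1/8) * 1027.3 * 9.81 * 5.32^2
E = 0.125 * 1027.3 * 9.81 * 28.3024
E = 35653.29 J/m^2

35653.29


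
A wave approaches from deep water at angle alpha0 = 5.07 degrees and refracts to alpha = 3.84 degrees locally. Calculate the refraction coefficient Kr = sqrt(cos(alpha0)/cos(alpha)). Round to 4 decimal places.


Kr = sqrt(cos(alpha0) / cos(alpha))
cos(5.07) = 0.996087
cos(3.84) = 0.997755
Kr = sqrt(0.996087 / 0.997755)
Kr = sqrt(0.998329)
Kr = 0.9992

0.9992


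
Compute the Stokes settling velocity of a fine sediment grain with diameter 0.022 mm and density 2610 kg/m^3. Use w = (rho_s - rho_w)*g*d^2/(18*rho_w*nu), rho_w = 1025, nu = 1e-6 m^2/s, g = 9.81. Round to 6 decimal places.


w = (rho_s - rho_w) * g * d^2 / (18 * rho_w * nu)
d = 0.022 mm = 0.000022 m
rho_s - rho_w = 2610 - 1025 = 1585
Numerator = 1585 * 9.81 * (0.000022)^2 = 0.000007525643
Denominator = 18 * 1025 * 1e-6 = 0.018450
w = 0.000408 m/s

0.000408


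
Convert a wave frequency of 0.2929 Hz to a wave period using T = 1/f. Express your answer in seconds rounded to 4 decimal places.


T = 1 / f
T = 1 / 0.2929
T = 3.4141 s

3.4141


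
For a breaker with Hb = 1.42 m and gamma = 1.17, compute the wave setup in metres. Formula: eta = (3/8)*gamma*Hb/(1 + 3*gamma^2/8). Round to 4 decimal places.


eta = (3/8) * gamma * Hb / (1 + 3*gamma^2/8)
Numerator = (3/8) * 1.17 * 1.42 = 0.623025
Denominator = 1 + 3*1.17^2/8 = 1 + 0.513338 = 1.513338
eta = 0.623025 / 1.513338
eta = 0.4117 m

0.4117


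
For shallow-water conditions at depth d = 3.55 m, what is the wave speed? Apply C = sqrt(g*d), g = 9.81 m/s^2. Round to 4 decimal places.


Using the shallow-water approximation:
C = sqrt(g * d) = sqrt(9.81 * 3.55)
C = sqrt(34.8255)
C = 5.9013 m/s

5.9013


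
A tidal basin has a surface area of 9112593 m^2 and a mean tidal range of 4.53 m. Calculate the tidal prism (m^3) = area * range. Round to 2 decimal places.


Tidal prism = Area * Tidal range
P = 9112593 * 4.53
P = 41280046.29 m^3

41280046.29


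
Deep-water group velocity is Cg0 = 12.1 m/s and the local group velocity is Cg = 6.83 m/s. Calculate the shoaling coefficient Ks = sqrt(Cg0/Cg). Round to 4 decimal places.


Ks = sqrt(Cg0 / Cg)
Ks = sqrt(12.1 / 6.83)
Ks = sqrt(1.7716)
Ks = 1.3310

1.3310


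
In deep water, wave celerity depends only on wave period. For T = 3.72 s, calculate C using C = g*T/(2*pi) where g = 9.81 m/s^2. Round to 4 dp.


We use the deep-water celerity formula:
C = g * T / (2 * pi)
C = 9.81 * 3.72 / (2 * 3.14159...)
C = 36.493200 / 6.283185
C = 5.8081 m/s

5.8081


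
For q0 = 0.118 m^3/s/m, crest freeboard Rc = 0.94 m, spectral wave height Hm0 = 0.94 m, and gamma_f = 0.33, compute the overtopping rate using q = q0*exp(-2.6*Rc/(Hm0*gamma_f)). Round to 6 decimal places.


q = q0 * exp(-2.6 * Rc / (Hm0 * gamma_f))
Exponent = -2.6 * 0.94 / (0.94 * 0.33)
= -2.6 * 0.94 / 0.3102
= -7.878788
exp(-7.878788) = 0.000379
q = 0.118 * 0.000379
q = 0.000045 m^3/s/m

0.000045


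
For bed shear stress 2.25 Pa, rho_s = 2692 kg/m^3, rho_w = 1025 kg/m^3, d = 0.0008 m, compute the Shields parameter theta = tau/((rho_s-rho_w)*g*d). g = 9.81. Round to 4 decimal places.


theta = tau / ((rho_s - rho_w) * g * d)
rho_s - rho_w = 2692 - 1025 = 1667
Denominator = 1667 * 9.81 * 0.0008 = 13.082616
theta = 2.25 / 13.082616
theta = 0.1720

0.1720


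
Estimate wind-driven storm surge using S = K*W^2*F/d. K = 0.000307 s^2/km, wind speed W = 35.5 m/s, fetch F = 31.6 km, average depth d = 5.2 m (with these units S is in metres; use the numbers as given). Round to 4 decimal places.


S = K * W^2 * F / d
W^2 = 35.5^2 = 1260.25
S = 0.000307 * 1260.25 * 31.6 / 5.2
Numerator = 0.000307 * 1260.25 * 31.6 = 12.225937
S = 12.225937 / 5.2 = 2.3511 m

2.3511


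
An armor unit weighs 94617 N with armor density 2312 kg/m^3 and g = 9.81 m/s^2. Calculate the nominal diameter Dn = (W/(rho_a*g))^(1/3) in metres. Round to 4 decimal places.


V = W / (rho_a * g)
V = 94617 / (2312 * 9.81)
V = 94617 / 22680.72
V = 4.171693 m^3
Dn = V^(1/3) = 4.171693^(1/3)
Dn = 1.6098 m

1.6098


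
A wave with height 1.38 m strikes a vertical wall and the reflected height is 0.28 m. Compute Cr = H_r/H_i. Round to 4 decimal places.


Cr = H_r / H_i
Cr = 0.28 / 1.38
Cr = 0.2029

0.2029


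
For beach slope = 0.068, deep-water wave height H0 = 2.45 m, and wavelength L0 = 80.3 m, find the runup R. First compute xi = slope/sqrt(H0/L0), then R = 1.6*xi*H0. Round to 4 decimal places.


xi = slope / sqrt(H0/L0)
H0/L0 = 2.45/80.3 = 0.030511
sqrt(0.030511) = 0.174673
xi = 0.068 / 0.174673 = 0.389299
R = 1.6 * xi * H0 = 1.6 * 0.389299 * 2.45
R = 1.5261 m

1.5261


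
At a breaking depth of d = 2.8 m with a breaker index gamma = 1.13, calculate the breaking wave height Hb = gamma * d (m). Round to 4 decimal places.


Hb = gamma * d
Hb = 1.13 * 2.8
Hb = 3.1640 m

3.1640


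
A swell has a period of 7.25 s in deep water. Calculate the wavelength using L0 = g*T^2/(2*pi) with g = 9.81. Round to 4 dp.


L0 = g * T^2 / (2 * pi)
L0 = 9.81 * 7.25^2 / (2 * pi)
L0 = 9.81 * 52.5625 / 6.28319
L0 = 515.6381 / 6.28319
L0 = 82.0664 m

82.0664


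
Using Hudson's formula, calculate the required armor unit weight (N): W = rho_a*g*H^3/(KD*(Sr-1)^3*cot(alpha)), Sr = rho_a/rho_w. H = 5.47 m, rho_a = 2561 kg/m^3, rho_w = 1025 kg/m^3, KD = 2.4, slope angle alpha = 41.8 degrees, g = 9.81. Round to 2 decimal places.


Sr = rho_a / rho_w = 2561 / 1025 = 2.498537
(Sr - 1) = 1.498537
(Sr - 1)^3 = 3.365132
cot(41.8) = 1 / tan(41.8) = 1 / 0.894103 = 1.118439
Numerator = 2561 * 9.81 * 5.47^3 = 4111881.2593
Denominator = 2.4 * 3.365132 * 1.118439 = 9.032868
W = 4111881.2593 / 9.032868
W = 455213.27 N

455213.27


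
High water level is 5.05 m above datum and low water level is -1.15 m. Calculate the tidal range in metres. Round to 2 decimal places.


Tidal range = High water - Low water
Tidal range = 5.05 - (-1.15)
Tidal range = 6.20 m

6.20


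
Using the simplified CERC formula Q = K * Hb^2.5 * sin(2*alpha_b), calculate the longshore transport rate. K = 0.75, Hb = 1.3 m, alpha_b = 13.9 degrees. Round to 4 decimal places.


Q = K * Hb^2.5 * sin(2 * alpha_b)
Hb^2.5 = 1.3^2.5 = 1.926896
sin(2 * 13.9) = sin(27.8) = 0.466387
Q = 0.75 * 1.926896 * 0.466387
Q = 0.6740 m^3/s

0.6740


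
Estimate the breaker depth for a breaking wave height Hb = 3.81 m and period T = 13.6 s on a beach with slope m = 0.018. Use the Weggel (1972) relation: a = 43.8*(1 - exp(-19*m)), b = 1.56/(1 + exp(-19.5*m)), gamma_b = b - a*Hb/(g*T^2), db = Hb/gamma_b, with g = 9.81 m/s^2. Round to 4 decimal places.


a = 43.8 * (1 - exp(-19 * m))
exp(-19 * 0.018) = exp(-0.3420) = 0.710348
a = 43.8 * (1 - 0.710348) = 12.686749
b = 1.56 / (1 + exp(-19.5 * m))
exp(-19.5 * 0.018) = exp(-0.3510) = 0.703984
b = 1.56 / (1 + 0.703984) = 0.915502
Hb / (g * T^2) = 3.81 / (9.81 * 13.6^2) = 3.81 / 1814.4576 = 0.00209980
gamma_b = b - a * Hb/(g*T^2) = 0.915502 - 12.686749 * 0.00209980 = 0.888862
db = Hb / gamma_b = 3.81 / 0.888862
db = 4.2864 m

4.2864


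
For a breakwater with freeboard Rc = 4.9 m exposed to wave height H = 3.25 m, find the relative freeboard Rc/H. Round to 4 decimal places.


Relative freeboard = Rc / H
= 4.9 / 3.25
= 1.5077

1.5077


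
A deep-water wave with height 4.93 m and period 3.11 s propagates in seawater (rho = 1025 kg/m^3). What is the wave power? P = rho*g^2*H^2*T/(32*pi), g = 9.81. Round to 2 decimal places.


P = rho * g^2 * H^2 * T / (32 * pi)
P = 1025 * 9.81^2 * 4.93^2 * 3.11 / (32 * pi)
P = 1025 * 96.2361 * 24.3049 * 3.11 / 100.53096
P = 74167.95 W/m

74167.95


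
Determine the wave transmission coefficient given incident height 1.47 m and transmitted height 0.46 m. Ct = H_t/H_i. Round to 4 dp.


Ct = H_t / H_i
Ct = 0.46 / 1.47
Ct = 0.3129

0.3129


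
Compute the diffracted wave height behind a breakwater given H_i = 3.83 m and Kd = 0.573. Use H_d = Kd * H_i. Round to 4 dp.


H_d = Kd * H_i
H_d = 0.573 * 3.83
H_d = 2.1946 m

2.1946


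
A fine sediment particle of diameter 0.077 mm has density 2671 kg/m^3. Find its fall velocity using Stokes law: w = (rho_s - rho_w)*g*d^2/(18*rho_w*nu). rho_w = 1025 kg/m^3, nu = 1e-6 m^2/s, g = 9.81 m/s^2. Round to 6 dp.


w = (rho_s - rho_w) * g * d^2 / (18 * rho_w * nu)
d = 0.077 mm = 0.000077 m
rho_s - rho_w = 2671 - 1025 = 1646
Numerator = 1646 * 9.81 * (0.000077)^2 = 0.000095737105
Denominator = 18 * 1025 * 1e-6 = 0.018450
w = 0.005189 m/s

0.005189


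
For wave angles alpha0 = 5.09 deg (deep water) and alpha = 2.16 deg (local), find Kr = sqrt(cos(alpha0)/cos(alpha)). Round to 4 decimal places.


Kr = sqrt(cos(alpha0) / cos(alpha))
cos(5.09) = 0.996057
cos(2.16) = 0.999289
Kr = sqrt(0.996057 / 0.999289)
Kr = sqrt(0.996765)
Kr = 0.9984

0.9984


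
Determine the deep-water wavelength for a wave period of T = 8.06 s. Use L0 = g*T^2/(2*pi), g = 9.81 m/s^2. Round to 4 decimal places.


L0 = g * T^2 / (2 * pi)
L0 = 9.81 * 8.06^2 / (2 * pi)
L0 = 9.81 * 64.9636 / 6.28319
L0 = 637.2929 / 6.28319
L0 = 101.4283 m

101.4283


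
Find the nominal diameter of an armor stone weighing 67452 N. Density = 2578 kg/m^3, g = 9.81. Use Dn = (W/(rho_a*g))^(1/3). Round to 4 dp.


V = W / (rho_a * g)
V = 67452 / (2578 * 9.81)
V = 67452 / 25290.18
V = 2.667122 m^3
Dn = V^(1/3) = 2.667122^(1/3)
Dn = 1.3868 m

1.3868


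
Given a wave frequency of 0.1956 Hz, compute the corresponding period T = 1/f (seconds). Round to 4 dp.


T = 1 / f
T = 1 / 0.1956
T = 5.1125 s

5.1125


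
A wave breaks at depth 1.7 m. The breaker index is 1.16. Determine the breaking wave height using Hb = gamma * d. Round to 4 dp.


Hb = gamma * d
Hb = 1.16 * 1.7
Hb = 1.9720 m

1.9720


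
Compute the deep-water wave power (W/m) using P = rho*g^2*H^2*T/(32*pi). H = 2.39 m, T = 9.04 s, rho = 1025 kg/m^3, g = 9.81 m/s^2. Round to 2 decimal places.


P = rho * g^2 * H^2 * T / (32 * pi)
P = 1025 * 9.81^2 * 2.39^2 * 9.04 / (32 * pi)
P = 1025 * 96.2361 * 5.7121 * 9.04 / 100.53096
P = 50667.12 W/m

50667.12


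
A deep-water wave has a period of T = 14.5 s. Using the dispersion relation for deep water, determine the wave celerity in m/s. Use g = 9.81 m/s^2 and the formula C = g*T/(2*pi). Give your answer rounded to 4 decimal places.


We use the deep-water celerity formula:
C = g * T / (2 * pi)
C = 9.81 * 14.5 / (2 * 3.14159...)
C = 142.245000 / 6.283185
C = 22.6390 m/s

22.6390


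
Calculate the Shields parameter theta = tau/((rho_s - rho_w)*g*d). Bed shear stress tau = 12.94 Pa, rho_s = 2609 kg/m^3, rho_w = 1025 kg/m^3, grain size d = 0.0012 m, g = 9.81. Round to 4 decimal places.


theta = tau / ((rho_s - rho_w) * g * d)
rho_s - rho_w = 2609 - 1025 = 1584
Denominator = 1584 * 9.81 * 0.0012 = 18.646848
theta = 12.94 / 18.646848
theta = 0.6940

0.6940


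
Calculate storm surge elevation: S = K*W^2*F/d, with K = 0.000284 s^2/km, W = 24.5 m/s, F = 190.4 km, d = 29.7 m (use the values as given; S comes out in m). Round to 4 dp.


S = K * W^2 * F / d
W^2 = 24.5^2 = 600.25
S = 0.000284 * 600.25 * 190.4 / 29.7
Numerator = 0.000284 * 600.25 * 190.4 = 32.457678
S = 32.457678 / 29.7 = 1.0929 m

1.0929


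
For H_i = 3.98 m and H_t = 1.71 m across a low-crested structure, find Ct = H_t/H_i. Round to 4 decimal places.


Ct = H_t / H_i
Ct = 1.71 / 3.98
Ct = 0.4296

0.4296


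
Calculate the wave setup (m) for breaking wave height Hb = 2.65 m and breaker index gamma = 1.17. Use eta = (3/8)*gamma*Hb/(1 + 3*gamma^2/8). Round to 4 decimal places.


eta = (3/8) * gamma * Hb / (1 + 3*gamma^2/8)
Numerator = (3/8) * 1.17 * 2.65 = 1.162687
Denominator = 1 + 3*1.17^2/8 = 1 + 0.513338 = 1.513338
eta = 1.162687 / 1.513338
eta = 0.7683 m

0.7683


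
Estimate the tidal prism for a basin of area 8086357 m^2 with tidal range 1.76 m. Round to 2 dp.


Tidal prism = Area * Tidal range
P = 8086357 * 1.76
P = 14231988.32 m^3

14231988.32


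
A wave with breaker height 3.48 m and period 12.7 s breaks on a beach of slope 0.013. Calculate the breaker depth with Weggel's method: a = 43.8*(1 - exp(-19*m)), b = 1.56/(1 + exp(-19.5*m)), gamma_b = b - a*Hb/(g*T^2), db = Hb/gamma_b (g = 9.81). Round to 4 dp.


a = 43.8 * (1 - exp(-19 * m))
exp(-19 * 0.013) = exp(-0.2470) = 0.781141
a = 43.8 * (1 - 0.781141) = 9.586038
b = 1.56 / (1 + exp(-19.5 * m))
exp(-19.5 * 0.013) = exp(-0.2535) = 0.776080
b = 1.56 / (1 + 0.776080) = 0.878339
Hb / (g * T^2) = 3.48 / (9.81 * 12.7^2) = 3.48 / 1582.2549 = 0.00219939
gamma_b = b - a * Hb/(g*T^2) = 0.878339 - 9.586038 * 0.00219939 = 0.857255
db = Hb / gamma_b = 3.48 / 0.857255
db = 4.0595 m

4.0595


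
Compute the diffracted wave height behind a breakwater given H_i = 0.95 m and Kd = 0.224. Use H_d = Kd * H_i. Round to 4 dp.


H_d = Kd * H_i
H_d = 0.224 * 0.95
H_d = 0.2128 m

0.2128


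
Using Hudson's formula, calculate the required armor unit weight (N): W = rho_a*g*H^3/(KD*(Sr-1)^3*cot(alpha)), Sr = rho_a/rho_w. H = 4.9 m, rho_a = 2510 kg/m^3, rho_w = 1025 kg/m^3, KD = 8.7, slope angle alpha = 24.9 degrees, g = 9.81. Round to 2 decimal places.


Sr = rho_a / rho_w = 2510 / 1025 = 2.448780
(Sr - 1) = 1.448780
(Sr - 1)^3 = 3.040939
cot(24.9) = 1 / tan(24.9) = 1 / 0.464185 = 2.154316
Numerator = 2510 * 9.81 * 4.9^3 = 2896883.0919
Denominator = 8.7 * 3.040939 * 2.154316 = 56.994945
W = 2896883.0919 / 56.994945
W = 50827.02 N

50827.02


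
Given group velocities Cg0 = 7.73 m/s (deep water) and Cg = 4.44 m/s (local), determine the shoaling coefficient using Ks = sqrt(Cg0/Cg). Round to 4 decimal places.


Ks = sqrt(Cg0 / Cg)
Ks = sqrt(7.73 / 4.44)
Ks = sqrt(1.7410)
Ks = 1.3195

1.3195


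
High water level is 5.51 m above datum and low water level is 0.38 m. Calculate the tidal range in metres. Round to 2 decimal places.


Tidal range = High water - Low water
Tidal range = 5.51 - (0.38)
Tidal range = 5.13 m

5.13


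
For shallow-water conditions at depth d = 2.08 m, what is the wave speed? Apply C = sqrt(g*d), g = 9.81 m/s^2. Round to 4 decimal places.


Using the shallow-water approximation:
C = sqrt(g * d) = sqrt(9.81 * 2.08)
C = sqrt(20.4048)
C = 4.5172 m/s

4.5172


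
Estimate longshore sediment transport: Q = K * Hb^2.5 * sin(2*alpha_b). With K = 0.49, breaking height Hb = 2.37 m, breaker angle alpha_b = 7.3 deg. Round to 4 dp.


Q = K * Hb^2.5 * sin(2 * alpha_b)
Hb^2.5 = 2.37^2.5 = 8.647108
sin(2 * 7.3) = sin(14.6) = 0.252069
Q = 0.49 * 8.647108 * 0.252069
Q = 1.0680 m^3/s

1.0680


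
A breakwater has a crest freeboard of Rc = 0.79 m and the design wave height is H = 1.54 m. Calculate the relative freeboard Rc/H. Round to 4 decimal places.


Relative freeboard = Rc / H
= 0.79 / 1.54
= 0.5130

0.5130


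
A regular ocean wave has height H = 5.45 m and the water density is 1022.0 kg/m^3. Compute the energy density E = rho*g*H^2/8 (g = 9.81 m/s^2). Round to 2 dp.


E = (1/8) * rho * g * H^2
E = (1/8) * 1022.0 * 9.81 * 5.45^2
E = 0.125 * 1022.0 * 9.81 * 29.7025
E = 37223.99 J/m^2

37223.99


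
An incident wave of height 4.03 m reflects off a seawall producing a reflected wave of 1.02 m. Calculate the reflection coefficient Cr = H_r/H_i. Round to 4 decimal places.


Cr = H_r / H_i
Cr = 1.02 / 4.03
Cr = 0.2531

0.2531


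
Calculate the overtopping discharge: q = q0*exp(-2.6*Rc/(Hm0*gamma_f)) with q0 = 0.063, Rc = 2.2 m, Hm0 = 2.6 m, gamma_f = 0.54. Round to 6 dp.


q = q0 * exp(-2.6 * Rc / (Hm0 * gamma_f))
Exponent = -2.6 * 2.2 / (2.6 * 0.54)
= -2.6 * 2.2 / 1.4040
= -4.074074
exp(-4.074074) = 0.017008
q = 0.063 * 0.017008
q = 0.001072 m^3/s/m

0.001072


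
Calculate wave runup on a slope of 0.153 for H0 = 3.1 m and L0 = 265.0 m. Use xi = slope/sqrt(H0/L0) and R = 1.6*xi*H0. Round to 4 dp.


xi = slope / sqrt(H0/L0)
H0/L0 = 3.1/265.0 = 0.011698
sqrt(0.011698) = 0.108158
xi = 0.153 / 0.108158 = 1.414600
R = 1.6 * xi * H0 = 1.6 * 1.414600 * 3.1
R = 7.0164 m

7.0164


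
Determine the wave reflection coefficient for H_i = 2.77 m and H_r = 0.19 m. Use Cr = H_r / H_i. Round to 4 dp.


Cr = H_r / H_i
Cr = 0.19 / 2.77
Cr = 0.0686

0.0686


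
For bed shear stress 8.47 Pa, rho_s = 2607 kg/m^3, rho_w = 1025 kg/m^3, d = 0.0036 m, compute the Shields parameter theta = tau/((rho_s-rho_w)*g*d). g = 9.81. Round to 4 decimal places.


theta = tau / ((rho_s - rho_w) * g * d)
rho_s - rho_w = 2607 - 1025 = 1582
Denominator = 1582 * 9.81 * 0.0036 = 55.869912
theta = 8.47 / 55.869912
theta = 0.1516

0.1516


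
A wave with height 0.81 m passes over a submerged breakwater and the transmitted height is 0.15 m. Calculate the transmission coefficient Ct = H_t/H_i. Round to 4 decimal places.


Ct = H_t / H_i
Ct = 0.15 / 0.81
Ct = 0.1852

0.1852


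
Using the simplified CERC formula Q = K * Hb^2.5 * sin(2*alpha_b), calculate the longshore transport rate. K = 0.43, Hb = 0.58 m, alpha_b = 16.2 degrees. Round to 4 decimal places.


Q = K * Hb^2.5 * sin(2 * alpha_b)
Hb^2.5 = 0.58^2.5 = 0.256195
sin(2 * 16.2) = sin(32.4) = 0.535827
Q = 0.43 * 0.256195 * 0.535827
Q = 0.0590 m^3/s

0.0590


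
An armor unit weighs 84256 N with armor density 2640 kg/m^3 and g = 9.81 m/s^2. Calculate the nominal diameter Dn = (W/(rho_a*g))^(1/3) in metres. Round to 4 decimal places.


V = W / (rho_a * g)
V = 84256 / (2640 * 9.81)
V = 84256 / 25898.40
V = 3.253328 m^3
Dn = V^(1/3) = 3.253328^(1/3)
Dn = 1.4818 m

1.4818


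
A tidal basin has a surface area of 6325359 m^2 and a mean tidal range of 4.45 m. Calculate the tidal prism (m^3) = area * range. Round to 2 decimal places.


Tidal prism = Area * Tidal range
P = 6325359 * 4.45
P = 28147847.55 m^3

28147847.55


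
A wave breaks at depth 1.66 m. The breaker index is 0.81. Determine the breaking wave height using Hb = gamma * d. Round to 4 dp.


Hb = gamma * d
Hb = 0.81 * 1.66
Hb = 1.3446 m

1.3446


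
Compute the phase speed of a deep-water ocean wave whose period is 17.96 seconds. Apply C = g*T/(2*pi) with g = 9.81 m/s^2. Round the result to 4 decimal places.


We use the deep-water celerity formula:
C = g * T / (2 * pi)
C = 9.81 * 17.96 / (2 * 3.14159...)
C = 176.187600 / 6.283185
C = 28.0411 m/s

28.0411


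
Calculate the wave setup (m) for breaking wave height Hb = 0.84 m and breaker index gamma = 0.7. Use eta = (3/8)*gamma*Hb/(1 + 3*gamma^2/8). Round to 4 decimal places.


eta = (3/8) * gamma * Hb / (1 + 3*gamma^2/8)
Numerator = (3/8) * 0.7 * 0.84 = 0.220500
Denominator = 1 + 3*0.7^2/8 = 1 + 0.183750 = 1.183750
eta = 0.220500 / 1.183750
eta = 0.1863 m

0.1863


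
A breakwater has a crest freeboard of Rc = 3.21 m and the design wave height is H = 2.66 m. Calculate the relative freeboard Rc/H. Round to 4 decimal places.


Relative freeboard = Rc / H
= 3.21 / 2.66
= 1.2068

1.2068


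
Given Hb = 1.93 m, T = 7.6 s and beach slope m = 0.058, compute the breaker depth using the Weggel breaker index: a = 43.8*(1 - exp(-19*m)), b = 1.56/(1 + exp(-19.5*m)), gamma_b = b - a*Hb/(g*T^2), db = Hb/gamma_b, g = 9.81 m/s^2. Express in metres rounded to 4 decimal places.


a = 43.8 * (1 - exp(-19 * m))
exp(-19 * 0.058) = exp(-1.1020) = 0.332206
a = 43.8 * (1 - 0.332206) = 29.249377
b = 1.56 / (1 + exp(-19.5 * m))
exp(-19.5 * 0.058) = exp(-1.1310) = 0.322710
b = 1.56 / (1 + 0.322710) = 1.179397
Hb / (g * T^2) = 1.93 / (9.81 * 7.6^2) = 1.93 / 566.6256 = 0.00340613
gamma_b = b - a * Hb/(g*T^2) = 1.179397 - 29.249377 * 0.00340613 = 1.079769
db = Hb / gamma_b = 1.93 / 1.079769
db = 1.7874 m

1.7874


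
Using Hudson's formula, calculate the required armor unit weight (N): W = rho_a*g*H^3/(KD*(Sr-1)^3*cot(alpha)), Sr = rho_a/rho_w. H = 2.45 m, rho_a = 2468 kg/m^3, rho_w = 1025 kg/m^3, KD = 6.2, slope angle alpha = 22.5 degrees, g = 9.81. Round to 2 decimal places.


Sr = rho_a / rho_w = 2468 / 1025 = 2.407805
(Sr - 1) = 1.407805
(Sr - 1)^3 = 2.790149
cot(22.5) = 1 / tan(22.5) = 1 / 0.414214 = 2.414214
Numerator = 2468 * 9.81 * 2.45^3 = 356051.1689
Denominator = 6.2 * 2.790149 * 2.414214 = 41.763297
W = 356051.1689 / 41.763297
W = 8525.46 N

8525.46


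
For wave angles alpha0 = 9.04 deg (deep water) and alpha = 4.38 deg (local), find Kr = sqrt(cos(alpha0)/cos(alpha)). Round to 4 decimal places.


Kr = sqrt(cos(alpha0) / cos(alpha))
cos(9.04) = 0.987579
cos(4.38) = 0.997079
Kr = sqrt(0.987579 / 0.997079)
Kr = sqrt(0.990472)
Kr = 0.9952

0.9952


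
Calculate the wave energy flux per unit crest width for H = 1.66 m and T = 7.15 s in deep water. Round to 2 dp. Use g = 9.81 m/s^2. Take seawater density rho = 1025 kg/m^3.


P = rho * g^2 * H^2 * T / (32 * pi)
P = 1025 * 9.81^2 * 1.66^2 * 7.15 / (32 * pi)
P = 1025 * 96.2361 * 2.7556 * 7.15 / 100.53096
P = 19332.33 W/m

19332.33


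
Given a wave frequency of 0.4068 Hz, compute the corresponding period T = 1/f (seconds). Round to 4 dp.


T = 1 / f
T = 1 / 0.4068
T = 2.4582 s

2.4582


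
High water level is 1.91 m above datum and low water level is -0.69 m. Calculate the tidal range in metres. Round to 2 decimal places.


Tidal range = High water - Low water
Tidal range = 1.91 - (-0.69)
Tidal range = 2.60 m

2.60


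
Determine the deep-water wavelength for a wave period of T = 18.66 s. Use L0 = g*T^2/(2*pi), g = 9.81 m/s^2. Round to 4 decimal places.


L0 = g * T^2 / (2 * pi)
L0 = 9.81 * 18.66^2 / (2 * pi)
L0 = 9.81 * 348.1956 / 6.28319
L0 = 3415.7988 / 6.28319
L0 = 543.6413 m

543.6413


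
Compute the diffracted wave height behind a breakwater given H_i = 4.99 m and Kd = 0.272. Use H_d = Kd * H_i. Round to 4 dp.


H_d = Kd * H_i
H_d = 0.272 * 4.99
H_d = 1.3573 m

1.3573


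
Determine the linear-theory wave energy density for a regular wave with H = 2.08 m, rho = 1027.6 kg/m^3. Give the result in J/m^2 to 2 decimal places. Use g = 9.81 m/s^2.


E = (1/8) * rho * g * H^2
E = (1/8) * 1027.6 * 9.81 * 2.08^2
E = 0.125 * 1027.6 * 9.81 * 4.3264
E = 5451.67 J/m^2

5451.67


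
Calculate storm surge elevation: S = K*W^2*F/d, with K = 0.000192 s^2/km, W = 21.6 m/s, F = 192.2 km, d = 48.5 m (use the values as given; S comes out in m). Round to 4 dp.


S = K * W^2 * F / d
W^2 = 21.6^2 = 466.56
S = 0.000192 * 466.56 * 192.2 / 48.5
Numerator = 0.000192 * 466.56 * 192.2 = 17.217184
S = 17.217184 / 48.5 = 0.3550 m

0.3550


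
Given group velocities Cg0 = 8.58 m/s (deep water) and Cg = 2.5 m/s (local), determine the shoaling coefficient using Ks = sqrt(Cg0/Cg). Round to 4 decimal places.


Ks = sqrt(Cg0 / Cg)
Ks = sqrt(8.58 / 2.5)
Ks = sqrt(3.4320)
Ks = 1.8526

1.8526


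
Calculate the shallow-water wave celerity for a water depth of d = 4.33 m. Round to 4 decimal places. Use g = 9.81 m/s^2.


Using the shallow-water approximation:
C = sqrt(g * d) = sqrt(9.81 * 4.33)
C = sqrt(42.4773)
C = 6.5175 m/s

6.5175


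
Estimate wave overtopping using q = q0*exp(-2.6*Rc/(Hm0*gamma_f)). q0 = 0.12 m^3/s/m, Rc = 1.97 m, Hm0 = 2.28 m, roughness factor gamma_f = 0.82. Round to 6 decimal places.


q = q0 * exp(-2.6 * Rc / (Hm0 * gamma_f))
Exponent = -2.6 * 1.97 / (2.28 * 0.82)
= -2.6 * 1.97 / 1.8696
= -2.739623
exp(-2.739623) = 0.064595
q = 0.12 * 0.064595
q = 0.007751 m^3/s/m

0.007751


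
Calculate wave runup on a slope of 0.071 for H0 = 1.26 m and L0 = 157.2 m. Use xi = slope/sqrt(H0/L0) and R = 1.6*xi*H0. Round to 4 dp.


xi = slope / sqrt(H0/L0)
H0/L0 = 1.26/157.2 = 0.008015
sqrt(0.008015) = 0.089528
xi = 0.071 / 0.089528 = 0.793048
R = 1.6 * xi * H0 = 1.6 * 0.793048 * 1.26
R = 1.5988 m

1.5988


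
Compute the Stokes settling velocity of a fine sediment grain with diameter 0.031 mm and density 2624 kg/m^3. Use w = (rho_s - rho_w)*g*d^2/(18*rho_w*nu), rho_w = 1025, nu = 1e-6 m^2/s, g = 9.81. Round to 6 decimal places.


w = (rho_s - rho_w) * g * d^2 / (18 * rho_w * nu)
d = 0.031 mm = 0.000031 m
rho_s - rho_w = 2624 - 1025 = 1599
Numerator = 1599 * 9.81 * (0.000031)^2 = 0.000015074429
Denominator = 18 * 1025 * 1e-6 = 0.018450
w = 0.000817 m/s

0.000817


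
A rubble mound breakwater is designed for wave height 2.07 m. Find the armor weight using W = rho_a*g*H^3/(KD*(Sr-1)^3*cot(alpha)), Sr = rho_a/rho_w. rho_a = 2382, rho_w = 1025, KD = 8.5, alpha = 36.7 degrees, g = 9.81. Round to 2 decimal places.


Sr = rho_a / rho_w = 2382 / 1025 = 2.323902
(Sr - 1) = 1.323902
(Sr - 1)^3 = 2.320427
cot(36.7) = 1 / tan(36.7) = 1 / 0.745377 = 1.341603
Numerator = 2382 * 9.81 * 2.07^3 = 207263.0100
Denominator = 8.5 * 2.320427 * 1.341603 = 26.461281
W = 207263.0100 / 26.461281
W = 7832.69 N

7832.69


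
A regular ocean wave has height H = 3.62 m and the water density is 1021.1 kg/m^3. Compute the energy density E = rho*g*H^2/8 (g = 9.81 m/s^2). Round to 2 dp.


E = (1/8) * rho * g * H^2
E = (1/8) * 1021.1 * 9.81 * 3.62^2
E = 0.125 * 1021.1 * 9.81 * 13.1044
E = 16408.33 J/m^2

16408.33


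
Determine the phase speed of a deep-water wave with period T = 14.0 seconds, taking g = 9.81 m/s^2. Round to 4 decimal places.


We use the deep-water celerity formula:
C = g * T / (2 * pi)
C = 9.81 * 14.0 / (2 * 3.14159...)
C = 137.340000 / 6.283185
C = 21.8583 m/s

21.8583


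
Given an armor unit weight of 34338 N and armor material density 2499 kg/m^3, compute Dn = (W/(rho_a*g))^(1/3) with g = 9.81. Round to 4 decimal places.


V = W / (rho_a * g)
V = 34338 / (2499 * 9.81)
V = 34338 / 24515.19
V = 1.400683 m^3
Dn = V^(1/3) = 1.400683^(1/3)
Dn = 1.1189 m

1.1189


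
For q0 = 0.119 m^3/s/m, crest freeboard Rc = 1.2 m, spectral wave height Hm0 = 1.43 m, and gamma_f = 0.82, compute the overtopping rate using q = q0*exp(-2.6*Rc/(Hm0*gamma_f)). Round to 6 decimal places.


q = q0 * exp(-2.6 * Rc / (Hm0 * gamma_f))
Exponent = -2.6 * 1.2 / (1.43 * 0.82)
= -2.6 * 1.2 / 1.1726
= -2.660754
exp(-2.660754) = 0.069896
q = 0.119 * 0.069896
q = 0.008318 m^3/s/m

0.008318


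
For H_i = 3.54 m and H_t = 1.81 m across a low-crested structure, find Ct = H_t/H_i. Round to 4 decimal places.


Ct = H_t / H_i
Ct = 1.81 / 3.54
Ct = 0.5113

0.5113


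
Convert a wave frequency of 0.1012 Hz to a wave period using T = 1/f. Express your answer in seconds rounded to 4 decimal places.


T = 1 / f
T = 1 / 0.1012
T = 9.8814 s

9.8814


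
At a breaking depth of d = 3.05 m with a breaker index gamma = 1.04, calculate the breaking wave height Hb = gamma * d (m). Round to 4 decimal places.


Hb = gamma * d
Hb = 1.04 * 3.05
Hb = 3.1720 m

3.1720


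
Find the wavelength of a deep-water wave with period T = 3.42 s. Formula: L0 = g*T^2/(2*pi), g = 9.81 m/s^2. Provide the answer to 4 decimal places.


L0 = g * T^2 / (2 * pi)
L0 = 9.81 * 3.42^2 / (2 * pi)
L0 = 9.81 * 11.6964 / 6.28319
L0 = 114.7417 / 6.28319
L0 = 18.2617 m

18.2617


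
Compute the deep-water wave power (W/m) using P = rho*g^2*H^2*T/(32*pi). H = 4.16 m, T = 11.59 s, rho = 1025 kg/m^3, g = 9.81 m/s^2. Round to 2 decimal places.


P = rho * g^2 * H^2 * T / (32 * pi)
P = 1025 * 9.81^2 * 4.16^2 * 11.59 / (32 * pi)
P = 1025 * 96.2361 * 17.3056 * 11.59 / 100.53096
P = 196803.19 W/m

196803.19


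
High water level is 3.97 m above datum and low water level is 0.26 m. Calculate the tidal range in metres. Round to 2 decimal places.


Tidal range = High water - Low water
Tidal range = 3.97 - (0.26)
Tidal range = 3.71 m

3.71


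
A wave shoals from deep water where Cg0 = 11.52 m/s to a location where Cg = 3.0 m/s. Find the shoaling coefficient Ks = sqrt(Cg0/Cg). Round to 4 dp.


Ks = sqrt(Cg0 / Cg)
Ks = sqrt(11.52 / 3.0)
Ks = sqrt(3.8400)
Ks = 1.9596

1.9596


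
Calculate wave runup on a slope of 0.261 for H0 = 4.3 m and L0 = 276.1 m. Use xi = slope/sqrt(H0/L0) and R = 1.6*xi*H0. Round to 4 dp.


xi = slope / sqrt(H0/L0)
H0/L0 = 4.3/276.1 = 0.015574
sqrt(0.015574) = 0.124796
xi = 0.261 / 0.124796 = 2.091411
R = 1.6 * xi * H0 = 1.6 * 2.091411 * 4.3
R = 14.3889 m

14.3889


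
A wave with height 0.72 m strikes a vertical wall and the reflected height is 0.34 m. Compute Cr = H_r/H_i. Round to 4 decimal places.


Cr = H_r / H_i
Cr = 0.34 / 0.72
Cr = 0.4722

0.4722


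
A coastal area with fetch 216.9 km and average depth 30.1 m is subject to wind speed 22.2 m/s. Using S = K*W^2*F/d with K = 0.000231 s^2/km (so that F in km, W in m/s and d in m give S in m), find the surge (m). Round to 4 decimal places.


S = K * W^2 * F / d
W^2 = 22.2^2 = 492.84
S = 0.000231 * 492.84 * 216.9 / 30.1
Numerator = 0.000231 * 492.84 * 216.9 = 24.693206
S = 24.693206 / 30.1 = 0.8204 m

0.8204


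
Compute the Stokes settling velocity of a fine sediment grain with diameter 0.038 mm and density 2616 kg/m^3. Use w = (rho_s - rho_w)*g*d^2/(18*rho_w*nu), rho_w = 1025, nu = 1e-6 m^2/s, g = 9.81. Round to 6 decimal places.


w = (rho_s - rho_w) * g * d^2 / (18 * rho_w * nu)
d = 0.038 mm = 0.000038 m
rho_s - rho_w = 2616 - 1025 = 1591
Numerator = 1591 * 9.81 * (0.000038)^2 = 0.000022537533
Denominator = 18 * 1025 * 1e-6 = 0.018450
w = 0.001222 m/s

0.001222


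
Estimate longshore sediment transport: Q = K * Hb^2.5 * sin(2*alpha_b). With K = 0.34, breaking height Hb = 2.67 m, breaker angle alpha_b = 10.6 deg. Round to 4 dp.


Q = K * Hb^2.5 * sin(2 * alpha_b)
Hb^2.5 = 2.67^2.5 = 11.648719
sin(2 * 10.6) = sin(21.2) = 0.361625
Q = 0.34 * 11.648719 * 0.361625
Q = 1.4322 m^3/s

1.4322


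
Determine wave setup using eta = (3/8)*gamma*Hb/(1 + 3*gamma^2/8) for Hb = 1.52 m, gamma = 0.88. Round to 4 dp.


eta = (3/8) * gamma * Hb / (1 + 3*gamma^2/8)
Numerator = (3/8) * 0.88 * 1.52 = 0.501600
Denominator = 1 + 3*0.88^2/8 = 1 + 0.290400 = 1.290400
eta = 0.501600 / 1.290400
eta = 0.3887 m

0.3887


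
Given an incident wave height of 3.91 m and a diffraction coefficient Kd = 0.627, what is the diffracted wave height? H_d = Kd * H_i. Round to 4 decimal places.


H_d = Kd * H_i
H_d = 0.627 * 3.91
H_d = 2.4516 m

2.4516


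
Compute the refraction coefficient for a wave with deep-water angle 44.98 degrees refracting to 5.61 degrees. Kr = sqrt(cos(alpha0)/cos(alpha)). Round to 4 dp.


Kr = sqrt(cos(alpha0) / cos(alpha))
cos(44.98) = 0.707354
cos(5.61) = 0.995210
Kr = sqrt(0.707354 / 0.995210)
Kr = sqrt(0.710758)
Kr = 0.8431

0.8431


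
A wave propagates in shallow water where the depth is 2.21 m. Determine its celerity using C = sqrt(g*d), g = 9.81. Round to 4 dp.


Using the shallow-water approximation:
C = sqrt(g * d) = sqrt(9.81 * 2.21)
C = sqrt(21.6801)
C = 4.6562 m/s

4.6562


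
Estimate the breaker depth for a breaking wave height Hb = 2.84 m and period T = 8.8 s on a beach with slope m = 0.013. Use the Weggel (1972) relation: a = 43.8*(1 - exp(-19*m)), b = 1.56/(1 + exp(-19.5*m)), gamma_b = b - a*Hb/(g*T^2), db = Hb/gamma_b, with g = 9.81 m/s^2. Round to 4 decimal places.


a = 43.8 * (1 - exp(-19 * m))
exp(-19 * 0.013) = exp(-0.2470) = 0.781141
a = 43.8 * (1 - 0.781141) = 9.586038
b = 1.56 / (1 + exp(-19.5 * m))
exp(-19.5 * 0.013) = exp(-0.2535) = 0.776080
b = 1.56 / (1 + 0.776080) = 0.878339
Hb / (g * T^2) = 2.84 / (9.81 * 8.8^2) = 2.84 / 759.6864 = 0.00373838
gamma_b = b - a * Hb/(g*T^2) = 0.878339 - 9.586038 * 0.00373838 = 0.842503
db = Hb / gamma_b = 2.84 / 0.842503
db = 3.3709 m

3.3709


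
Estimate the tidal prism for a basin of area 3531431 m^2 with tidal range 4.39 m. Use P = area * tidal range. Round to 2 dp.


Tidal prism = Area * Tidal range
P = 3531431 * 4.39
P = 15502982.09 m^3

15502982.09


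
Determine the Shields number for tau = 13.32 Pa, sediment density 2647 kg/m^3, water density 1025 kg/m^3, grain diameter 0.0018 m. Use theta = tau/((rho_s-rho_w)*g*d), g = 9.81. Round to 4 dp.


theta = tau / ((rho_s - rho_w) * g * d)
rho_s - rho_w = 2647 - 1025 = 1622
Denominator = 1622 * 9.81 * 0.0018 = 28.641276
theta = 13.32 / 28.641276
theta = 0.4651

0.4651


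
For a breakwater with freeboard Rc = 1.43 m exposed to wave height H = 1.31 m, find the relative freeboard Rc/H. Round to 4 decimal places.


Relative freeboard = Rc / H
= 1.43 / 1.31
= 1.0916

1.0916


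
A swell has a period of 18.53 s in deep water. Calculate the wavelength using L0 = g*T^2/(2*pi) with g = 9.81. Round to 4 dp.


L0 = g * T^2 / (2 * pi)
L0 = 9.81 * 18.53^2 / (2 * pi)
L0 = 9.81 * 343.3609 / 6.28319
L0 = 3368.3704 / 6.28319
L0 = 536.0928 m

536.0928


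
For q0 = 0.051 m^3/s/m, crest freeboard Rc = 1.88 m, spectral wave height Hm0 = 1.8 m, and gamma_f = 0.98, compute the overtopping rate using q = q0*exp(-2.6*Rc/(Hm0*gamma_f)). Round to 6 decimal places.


q = q0 * exp(-2.6 * Rc / (Hm0 * gamma_f))
Exponent = -2.6 * 1.88 / (1.8 * 0.98)
= -2.6 * 1.88 / 1.7640
= -2.770975
exp(-2.770975) = 0.062601
q = 0.051 * 0.062601
q = 0.003193 m^3/s/m

0.003193


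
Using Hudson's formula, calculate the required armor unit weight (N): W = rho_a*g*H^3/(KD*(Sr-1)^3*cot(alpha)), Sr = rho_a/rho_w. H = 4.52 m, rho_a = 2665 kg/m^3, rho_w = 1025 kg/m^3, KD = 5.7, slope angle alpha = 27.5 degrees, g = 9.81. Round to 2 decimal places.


Sr = rho_a / rho_w = 2665 / 1025 = 2.600000
(Sr - 1) = 1.600000
(Sr - 1)^3 = 4.096000
cot(27.5) = 1 / tan(27.5) = 1 / 0.520567 = 1.920982
Numerator = 2665 * 9.81 * 4.52^3 = 2414246.0259
Denominator = 5.7 * 4.096000 * 1.920982 = 44.849554
W = 2414246.0259 / 44.849554
W = 53829.88 N

53829.88


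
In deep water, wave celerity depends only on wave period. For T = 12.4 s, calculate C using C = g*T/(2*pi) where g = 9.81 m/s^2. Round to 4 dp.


We use the deep-water celerity formula:
C = g * T / (2 * pi)
C = 9.81 * 12.4 / (2 * 3.14159...)
C = 121.644000 / 6.283185
C = 19.3602 m/s

19.3602


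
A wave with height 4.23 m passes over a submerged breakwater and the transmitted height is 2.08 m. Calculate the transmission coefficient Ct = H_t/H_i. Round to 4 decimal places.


Ct = H_t / H_i
Ct = 2.08 / 4.23
Ct = 0.4917

0.4917


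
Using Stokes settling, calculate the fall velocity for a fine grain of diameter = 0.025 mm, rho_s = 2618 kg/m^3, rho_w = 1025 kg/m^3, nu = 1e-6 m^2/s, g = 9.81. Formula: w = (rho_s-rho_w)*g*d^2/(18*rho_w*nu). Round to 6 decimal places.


w = (rho_s - rho_w) * g * d^2 / (18 * rho_w * nu)
d = 0.025 mm = 0.000025 m
rho_s - rho_w = 2618 - 1025 = 1593
Numerator = 1593 * 9.81 * (0.000025)^2 = 0.000009767081
Denominator = 18 * 1025 * 1e-6 = 0.018450
w = 0.000529 m/s

0.000529


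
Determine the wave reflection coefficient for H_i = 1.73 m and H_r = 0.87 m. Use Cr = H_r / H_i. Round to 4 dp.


Cr = H_r / H_i
Cr = 0.87 / 1.73
Cr = 0.5029

0.5029


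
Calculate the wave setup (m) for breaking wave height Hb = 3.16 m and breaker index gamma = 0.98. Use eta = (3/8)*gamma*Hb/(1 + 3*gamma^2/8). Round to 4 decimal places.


eta = (3/8) * gamma * Hb / (1 + 3*gamma^2/8)
Numerator = (3/8) * 0.98 * 3.16 = 1.161300
Denominator = 1 + 3*0.98^2/8 = 1 + 0.360150 = 1.360150
eta = 1.161300 / 1.360150
eta = 0.8538 m

0.8538


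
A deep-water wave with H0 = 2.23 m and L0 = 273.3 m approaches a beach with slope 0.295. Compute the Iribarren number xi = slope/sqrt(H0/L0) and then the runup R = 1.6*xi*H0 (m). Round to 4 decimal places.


xi = slope / sqrt(H0/L0)
H0/L0 = 2.23/273.3 = 0.008160
sqrt(0.008160) = 0.090330
xi = 0.295 / 0.090330 = 3.265799
R = 1.6 * xi * H0 = 1.6 * 3.265799 * 2.23
R = 11.6524 m

11.6524


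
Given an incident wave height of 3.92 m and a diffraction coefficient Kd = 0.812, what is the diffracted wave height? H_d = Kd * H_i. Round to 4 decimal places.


H_d = Kd * H_i
H_d = 0.812 * 3.92
H_d = 3.1830 m

3.1830


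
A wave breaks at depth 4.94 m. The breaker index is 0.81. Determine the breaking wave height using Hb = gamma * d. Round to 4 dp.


Hb = gamma * d
Hb = 0.81 * 4.94
Hb = 4.0014 m

4.0014


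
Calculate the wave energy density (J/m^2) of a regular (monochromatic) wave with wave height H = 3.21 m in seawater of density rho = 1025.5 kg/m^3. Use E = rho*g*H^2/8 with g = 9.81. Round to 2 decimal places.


E = (1/8) * rho * g * H^2
E = (1/8) * 1025.5 * 9.81 * 3.21^2
E = 0.125 * 1025.5 * 9.81 * 10.3041
E = 12957.61 J/m^2

12957.61


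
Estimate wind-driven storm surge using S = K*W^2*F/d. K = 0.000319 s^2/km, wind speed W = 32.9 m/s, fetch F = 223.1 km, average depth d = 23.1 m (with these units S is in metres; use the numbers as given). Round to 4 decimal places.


S = K * W^2 * F / d
W^2 = 32.9^2 = 1082.41
S = 0.000319 * 1082.41 * 223.1 / 23.1
Numerator = 0.000319 * 1082.41 * 223.1 = 77.033929
S = 77.033929 / 23.1 = 3.3348 m

3.3348


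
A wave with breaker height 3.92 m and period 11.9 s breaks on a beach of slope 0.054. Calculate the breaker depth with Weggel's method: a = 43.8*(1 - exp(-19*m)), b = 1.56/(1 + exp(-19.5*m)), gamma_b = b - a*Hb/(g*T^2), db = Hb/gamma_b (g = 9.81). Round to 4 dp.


a = 43.8 * (1 - exp(-19 * m))
exp(-19 * 0.054) = exp(-1.0260) = 0.358438
a = 43.8 * (1 - 0.358438) = 28.100422
b = 1.56 / (1 + exp(-19.5 * m))
exp(-19.5 * 0.054) = exp(-1.0530) = 0.348890
b = 1.56 / (1 + 0.348890) = 1.156507
Hb / (g * T^2) = 3.92 / (9.81 * 11.9^2) = 3.92 / 1389.1941 = 0.00282178
gamma_b = b - a * Hb/(g*T^2) = 1.156507 - 28.100422 * 0.00282178 = 1.077214
db = Hb / gamma_b = 3.92 / 1.077214
db = 3.6390 m

3.6390


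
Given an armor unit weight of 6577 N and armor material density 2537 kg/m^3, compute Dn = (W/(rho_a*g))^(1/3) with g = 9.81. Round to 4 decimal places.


V = W / (rho_a * g)
V = 6577 / (2537 * 9.81)
V = 6577 / 24887.97
V = 0.264264 m^3
Dn = V^(1/3) = 0.264264^(1/3)
Dn = 0.6417 m

0.6417


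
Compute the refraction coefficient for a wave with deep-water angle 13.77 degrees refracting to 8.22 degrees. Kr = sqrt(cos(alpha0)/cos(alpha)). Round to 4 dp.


Kr = sqrt(cos(alpha0) / cos(alpha))
cos(13.77) = 0.971259
cos(8.22) = 0.989726
Kr = sqrt(0.971259 / 0.989726)
Kr = sqrt(0.981341)
Kr = 0.9906

0.9906


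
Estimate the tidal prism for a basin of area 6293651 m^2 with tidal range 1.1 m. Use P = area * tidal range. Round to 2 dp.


Tidal prism = Area * Tidal range
P = 6293651 * 1.1
P = 6923016.10 m^3

6923016.10


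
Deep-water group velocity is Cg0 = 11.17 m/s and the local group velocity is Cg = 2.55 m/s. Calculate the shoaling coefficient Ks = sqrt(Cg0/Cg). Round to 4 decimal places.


Ks = sqrt(Cg0 / Cg)
Ks = sqrt(11.17 / 2.55)
Ks = sqrt(4.3804)
Ks = 2.0929

2.0929


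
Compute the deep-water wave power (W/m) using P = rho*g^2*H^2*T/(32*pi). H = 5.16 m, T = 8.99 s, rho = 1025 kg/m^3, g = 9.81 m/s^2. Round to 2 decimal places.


P = rho * g^2 * H^2 * T / (32 * pi)
P = 1025 * 9.81^2 * 5.16^2 * 8.99 / (32 * pi)
P = 1025 * 96.2361 * 26.6256 * 8.99 / 100.53096
P = 234866.53 W/m

234866.53


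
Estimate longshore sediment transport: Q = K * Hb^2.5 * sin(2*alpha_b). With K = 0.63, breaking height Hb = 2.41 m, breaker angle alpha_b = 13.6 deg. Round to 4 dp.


Q = K * Hb^2.5 * sin(2 * alpha_b)
Hb^2.5 = 2.41^2.5 = 9.016596
sin(2 * 13.6) = sin(27.2) = 0.457098
Q = 0.63 * 9.016596 * 0.457098
Q = 2.5965 m^3/s

2.5965


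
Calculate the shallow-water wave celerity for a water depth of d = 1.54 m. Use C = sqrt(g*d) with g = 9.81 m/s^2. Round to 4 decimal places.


Using the shallow-water approximation:
C = sqrt(g * d) = sqrt(9.81 * 1.54)
C = sqrt(15.1074)
C = 3.8868 m/s

3.8868


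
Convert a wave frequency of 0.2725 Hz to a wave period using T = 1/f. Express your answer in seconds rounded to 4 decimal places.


T = 1 / f
T = 1 / 0.2725
T = 3.6697 s

3.6697


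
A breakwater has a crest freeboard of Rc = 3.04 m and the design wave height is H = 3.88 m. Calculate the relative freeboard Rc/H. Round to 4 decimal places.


Relative freeboard = Rc / H
= 3.04 / 3.88
= 0.7835

0.7835


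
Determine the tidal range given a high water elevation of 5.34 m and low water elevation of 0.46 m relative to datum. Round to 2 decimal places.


Tidal range = High water - Low water
Tidal range = 5.34 - (0.46)
Tidal range = 4.88 m

4.88


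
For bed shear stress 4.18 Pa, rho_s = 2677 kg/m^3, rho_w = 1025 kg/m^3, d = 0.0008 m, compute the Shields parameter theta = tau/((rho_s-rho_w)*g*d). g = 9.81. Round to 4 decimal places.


theta = tau / ((rho_s - rho_w) * g * d)
rho_s - rho_w = 2677 - 1025 = 1652
Denominator = 1652 * 9.81 * 0.0008 = 12.964896
theta = 4.18 / 12.964896
theta = 0.3224

0.3224
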